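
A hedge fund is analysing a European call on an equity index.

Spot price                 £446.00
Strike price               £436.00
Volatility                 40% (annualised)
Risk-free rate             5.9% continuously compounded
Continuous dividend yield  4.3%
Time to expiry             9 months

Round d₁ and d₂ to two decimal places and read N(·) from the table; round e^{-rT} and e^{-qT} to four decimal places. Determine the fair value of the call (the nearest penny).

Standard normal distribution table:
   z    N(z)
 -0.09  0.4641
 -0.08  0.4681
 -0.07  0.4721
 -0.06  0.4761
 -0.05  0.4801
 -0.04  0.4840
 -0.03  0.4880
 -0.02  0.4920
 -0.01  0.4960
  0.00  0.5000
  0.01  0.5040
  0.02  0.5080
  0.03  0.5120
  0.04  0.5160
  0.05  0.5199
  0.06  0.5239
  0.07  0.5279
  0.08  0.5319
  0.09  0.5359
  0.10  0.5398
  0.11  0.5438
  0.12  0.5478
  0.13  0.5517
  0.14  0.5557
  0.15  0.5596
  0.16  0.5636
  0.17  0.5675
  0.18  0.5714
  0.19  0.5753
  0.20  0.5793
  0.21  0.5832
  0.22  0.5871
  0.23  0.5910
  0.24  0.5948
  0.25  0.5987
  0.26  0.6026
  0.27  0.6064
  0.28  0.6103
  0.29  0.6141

£64.96

σ√T = 0.4·√0.75 = 0.3464
d₁ = [ln(446/436) + (0.059 − 0.043 + 0.4²/2)·0.75] / 0.3464 = [0.0227 + 0.0720] / 0.3464 = 0.2733 → 0.27
d₂ = d₁ − σ√T = 0.2733 − 0.3464 = -0.0731 → -0.07
e^(−qT) = e^(−0.043·0.75) = 0.9683;  e^(−rT) = e^(−0.059·0.75) = 0.9567
N(d₁) = N(0.27) = 0.6064;  N(d₂) = N(-0.07) = 0.4721
C = 446·0.9683·0.6064 − 436·0.9567·0.4721 = 261.8810 − 196.9229 = 64.9581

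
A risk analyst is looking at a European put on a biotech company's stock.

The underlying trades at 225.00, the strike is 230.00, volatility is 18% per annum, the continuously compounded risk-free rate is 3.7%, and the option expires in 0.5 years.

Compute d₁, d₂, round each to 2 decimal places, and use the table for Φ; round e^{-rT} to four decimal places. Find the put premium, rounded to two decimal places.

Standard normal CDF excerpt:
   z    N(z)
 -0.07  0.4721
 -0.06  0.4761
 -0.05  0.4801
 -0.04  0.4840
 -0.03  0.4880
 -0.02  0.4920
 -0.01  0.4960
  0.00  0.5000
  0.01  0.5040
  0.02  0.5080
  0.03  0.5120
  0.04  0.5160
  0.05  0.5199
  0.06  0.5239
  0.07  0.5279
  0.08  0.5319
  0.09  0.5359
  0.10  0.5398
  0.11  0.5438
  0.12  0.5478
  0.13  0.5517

12.10

σ√T = 0.18·√0.5 = 0.1273
ln(S/K) + (r + σ²/2)T = ln(225/230) + (0.037 + 0.18²/2)·0.5 = -0.0220 + 0.0266 = 0.0046
d₁ = 0.0046 / 0.1273 = 0.0363 ≈ 0.04
d₂ = d₁ − σ√T = 0.0363 − 0.1273 = -0.0910 ≈ -0.09
e^(−rT) = e^(−0.037·0.5) = 0.9817
P = 230·0.9817·N(0.09) − 225·N(-0.04) = 230·0.9817·0.5359 − 225·0.4840 = 121.0014 − 108.9000 = 12.1014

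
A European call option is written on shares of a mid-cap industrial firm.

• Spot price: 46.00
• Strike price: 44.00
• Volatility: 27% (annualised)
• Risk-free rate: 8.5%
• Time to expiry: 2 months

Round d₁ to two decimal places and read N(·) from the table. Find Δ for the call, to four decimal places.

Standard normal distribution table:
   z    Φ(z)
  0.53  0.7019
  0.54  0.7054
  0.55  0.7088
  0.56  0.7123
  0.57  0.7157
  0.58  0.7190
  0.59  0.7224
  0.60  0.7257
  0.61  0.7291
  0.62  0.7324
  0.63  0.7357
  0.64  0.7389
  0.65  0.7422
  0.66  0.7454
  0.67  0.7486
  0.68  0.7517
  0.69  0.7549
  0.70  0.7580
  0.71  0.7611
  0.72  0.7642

σ√T = 0.27·√0.1667 = 0.1102
d₁ = [ln(46/44) + (0.085 + ½·0.27²)·0.1667] / (σ√T) = (0.0445 + 0.0202) / 0.1102 = 0.5869 ⇒ 0.59
N(d₁) = N(0.59) = 0.7224
Δ_call = N(d₁) = 0.7224

0.7224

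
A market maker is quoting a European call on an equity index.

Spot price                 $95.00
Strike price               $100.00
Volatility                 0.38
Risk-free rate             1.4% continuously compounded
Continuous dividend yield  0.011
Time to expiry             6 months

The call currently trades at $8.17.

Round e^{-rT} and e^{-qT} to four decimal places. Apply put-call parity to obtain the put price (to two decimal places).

e^(−qT) = e^(−0.011·0.5) = 0.9945;  e^(−rT) = e^(−0.014·0.5) = 0.9930
Put-call parity: C − P = S·e^(−qT) − K·e^(−rT) = 95·0.9945 − 100·0.9930 = 94.4775 − 99.3000 = -4.8225
P = C − (C − P) = 8.17 − (-4.8225) = 12.9925

$12.99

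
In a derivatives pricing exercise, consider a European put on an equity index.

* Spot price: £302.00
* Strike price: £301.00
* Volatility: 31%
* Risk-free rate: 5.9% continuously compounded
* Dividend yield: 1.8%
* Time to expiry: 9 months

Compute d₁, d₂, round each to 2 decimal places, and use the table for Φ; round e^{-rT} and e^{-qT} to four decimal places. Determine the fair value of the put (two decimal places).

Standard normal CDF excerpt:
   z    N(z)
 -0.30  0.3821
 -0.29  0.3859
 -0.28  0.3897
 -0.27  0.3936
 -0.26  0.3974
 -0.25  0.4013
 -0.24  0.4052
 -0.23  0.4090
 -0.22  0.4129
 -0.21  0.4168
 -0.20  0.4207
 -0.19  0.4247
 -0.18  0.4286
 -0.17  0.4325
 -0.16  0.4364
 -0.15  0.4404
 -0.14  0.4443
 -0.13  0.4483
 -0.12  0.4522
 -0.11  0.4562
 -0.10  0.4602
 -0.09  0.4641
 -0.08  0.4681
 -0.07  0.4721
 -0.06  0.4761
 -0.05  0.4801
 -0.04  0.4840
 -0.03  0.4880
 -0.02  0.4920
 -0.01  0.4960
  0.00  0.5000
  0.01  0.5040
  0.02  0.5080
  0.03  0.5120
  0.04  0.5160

T = 0.75;  σ√T = 0.2685
ln(S/K) + (r − q + σ²/2)T = ln(302/301) + (0.059 − 0.018 + 0.31²/2)·0.75 = 0.0033 + 0.0668 = 0.0701
d₁ = 0.0701 / 0.2685 = 0.2611 ⇒ 0.26
d₂ = d₁ − σ√T = 0.2611 − 0.2685 = -0.0073 ⇒ -0.01
e^(−qT) = e^(−0.018·0.75) = 0.9866;  e^(−rT) = e^(−0.059·0.75) = 0.9567
N(−d₂) = N(0.01) = 0.5040;  N(−d₁) = N(-0.26) = 0.3974
P = 301·0.9567·0.5040 − 302·0.9866·0.3974 = 145.1352 − 118.4066 = 26.7286

£26.73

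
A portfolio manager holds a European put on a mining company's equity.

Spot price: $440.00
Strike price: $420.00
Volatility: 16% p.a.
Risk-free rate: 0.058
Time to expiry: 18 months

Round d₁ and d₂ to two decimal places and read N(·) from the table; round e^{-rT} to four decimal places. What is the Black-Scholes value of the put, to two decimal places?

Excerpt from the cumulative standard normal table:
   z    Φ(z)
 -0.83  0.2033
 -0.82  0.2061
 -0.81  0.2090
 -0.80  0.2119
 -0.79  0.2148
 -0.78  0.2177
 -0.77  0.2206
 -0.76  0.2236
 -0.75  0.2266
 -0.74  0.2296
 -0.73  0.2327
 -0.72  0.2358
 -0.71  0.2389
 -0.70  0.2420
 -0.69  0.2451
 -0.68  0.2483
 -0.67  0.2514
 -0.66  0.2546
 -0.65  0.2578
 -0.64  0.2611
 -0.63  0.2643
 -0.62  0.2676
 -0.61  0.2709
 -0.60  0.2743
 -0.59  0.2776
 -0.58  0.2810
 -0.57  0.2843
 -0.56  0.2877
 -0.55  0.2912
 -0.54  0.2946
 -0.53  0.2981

σ√T = 0.16 × 1.2247 = 0.1960
d₁ = [ln(440/420) + (0.058 + ½·0.16²)·1.5] / (σ√T) = (0.0465 + 0.1062) / 0.1960 = 0.7793 → 0.78
d₂ = 0.7793 − 0.1960 = 0.5834 → 0.58
e^(−rT) = e^(−0.058·1.5) = 0.9167
N(−d₂) = N(-0.58) = 0.2810;  N(−d₁) = N(-0.78) = 0.2177
P = 420·0.9167·0.2810 − 440·0.2177 = 108.1889 − 95.7880 = 12.4009

$12.40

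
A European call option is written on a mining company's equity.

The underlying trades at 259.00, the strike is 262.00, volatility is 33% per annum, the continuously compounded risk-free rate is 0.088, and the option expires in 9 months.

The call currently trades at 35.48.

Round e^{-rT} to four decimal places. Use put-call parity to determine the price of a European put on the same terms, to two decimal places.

21.74

e^(−rT) = e^(−0.088·0.75) = 0.9361
Put-call parity: C − P = S − K·e^(−rT) = 259 − 262·0.9361 = 259 − 245.2582 = 13.7418
P = C − (C − P) = 35.48 − (13.7418) = 21.7382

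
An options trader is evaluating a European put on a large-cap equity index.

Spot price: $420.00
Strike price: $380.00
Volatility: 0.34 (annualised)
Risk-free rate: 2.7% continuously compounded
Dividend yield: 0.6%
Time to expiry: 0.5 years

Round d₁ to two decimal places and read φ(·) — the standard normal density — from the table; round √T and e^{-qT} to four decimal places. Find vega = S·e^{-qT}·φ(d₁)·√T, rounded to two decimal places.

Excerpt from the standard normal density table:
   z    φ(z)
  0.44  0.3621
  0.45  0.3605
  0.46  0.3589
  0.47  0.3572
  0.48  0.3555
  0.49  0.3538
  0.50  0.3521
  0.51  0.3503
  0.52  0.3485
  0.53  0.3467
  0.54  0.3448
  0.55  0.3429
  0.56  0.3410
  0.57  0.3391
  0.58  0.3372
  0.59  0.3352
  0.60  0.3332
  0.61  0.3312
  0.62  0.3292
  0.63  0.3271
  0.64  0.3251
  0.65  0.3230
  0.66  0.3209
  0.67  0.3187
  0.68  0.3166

σ√T = 0.34 × 0.7071 = 0.2404
d₁ = [ln(420/380) + (0.027 − 0.006 + 0.34²/2)·0.5] / 0.2404 = [0.1001 + 0.0394] / 0.2404 = 0.5802 ⇒ 0.58
√T = √0.5 = 0.7071
φ(d₁) = φ(0.58) = 0.3372
exp(−qT) = exp(−0.006·0.5) = 0.9970
vega = S·exp(−qT)·φ(d₁)·√T = 420·0.9970·0.3372·0.7071 = 99.8419
(Vega is the same for a European call and put with the same parameters.)

99.84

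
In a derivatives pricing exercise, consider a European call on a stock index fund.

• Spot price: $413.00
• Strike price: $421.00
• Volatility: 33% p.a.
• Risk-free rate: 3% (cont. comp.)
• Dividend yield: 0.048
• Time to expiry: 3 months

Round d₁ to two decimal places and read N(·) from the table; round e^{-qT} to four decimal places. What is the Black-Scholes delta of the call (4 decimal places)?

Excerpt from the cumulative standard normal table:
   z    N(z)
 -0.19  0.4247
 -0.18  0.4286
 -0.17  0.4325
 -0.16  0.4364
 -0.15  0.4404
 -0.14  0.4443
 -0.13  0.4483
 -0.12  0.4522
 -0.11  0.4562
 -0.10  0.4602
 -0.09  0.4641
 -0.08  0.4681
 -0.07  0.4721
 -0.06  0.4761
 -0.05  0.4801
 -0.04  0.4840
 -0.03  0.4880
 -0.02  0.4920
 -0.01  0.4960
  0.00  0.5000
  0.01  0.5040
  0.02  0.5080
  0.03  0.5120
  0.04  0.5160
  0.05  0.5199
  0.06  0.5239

0.4704

T = 0.25;  σ√T = 0.1650
ln(S/K) + (r − q + σ²/2)T = ln(413/421) + (0.03 − 0.048 + 0.33²/2)·0.25 = -0.0192 + 0.0091 = -0.0101
d₁ = -0.0101 / 0.1650 = -0.0610 → -0.06
N(d₁) = N(-0.06) = 0.4761
Δ_call = exp(−qT)·N(d₁) = 0.9881·0.4761 = 0.4704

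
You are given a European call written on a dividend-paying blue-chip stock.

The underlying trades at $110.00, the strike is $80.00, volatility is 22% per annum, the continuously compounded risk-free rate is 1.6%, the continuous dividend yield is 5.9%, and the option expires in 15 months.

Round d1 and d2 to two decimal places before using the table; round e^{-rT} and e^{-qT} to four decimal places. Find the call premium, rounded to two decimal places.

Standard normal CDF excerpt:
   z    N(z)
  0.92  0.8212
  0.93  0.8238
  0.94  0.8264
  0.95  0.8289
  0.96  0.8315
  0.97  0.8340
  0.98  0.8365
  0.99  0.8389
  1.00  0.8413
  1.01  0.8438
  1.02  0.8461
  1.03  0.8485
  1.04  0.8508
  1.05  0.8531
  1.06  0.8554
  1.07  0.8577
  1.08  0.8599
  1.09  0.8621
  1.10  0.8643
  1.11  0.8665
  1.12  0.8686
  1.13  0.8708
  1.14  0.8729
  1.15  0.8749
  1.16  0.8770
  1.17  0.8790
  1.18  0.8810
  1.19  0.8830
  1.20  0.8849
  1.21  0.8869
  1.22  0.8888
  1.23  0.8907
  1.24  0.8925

$25.42

σ√T = 0.22·√1.25 = 0.2460
d₁ = [ln(110/80) + (0.016 − 0.059 + 0.22²/2)·1.25] / 0.2460 = [0.3185 − 0.0235] / 0.2460 = 1.1992 which rounds to 1.20
d₂ = d₁ − σ√T = 1.1992 − 0.2460 = 0.9532 which rounds to 0.95
exp(−qT) = exp(−0.059·1.25) = 0.9289;  exp(−rT) = exp(−0.016·1.25) = 0.9802
C = 110·0.9289·N(1.20) − 80·0.9802·N(0.95) = 110·0.9289·0.8849 − 80·0.9802·0.8289 = 90.4182 − 64.9990 = 25.4192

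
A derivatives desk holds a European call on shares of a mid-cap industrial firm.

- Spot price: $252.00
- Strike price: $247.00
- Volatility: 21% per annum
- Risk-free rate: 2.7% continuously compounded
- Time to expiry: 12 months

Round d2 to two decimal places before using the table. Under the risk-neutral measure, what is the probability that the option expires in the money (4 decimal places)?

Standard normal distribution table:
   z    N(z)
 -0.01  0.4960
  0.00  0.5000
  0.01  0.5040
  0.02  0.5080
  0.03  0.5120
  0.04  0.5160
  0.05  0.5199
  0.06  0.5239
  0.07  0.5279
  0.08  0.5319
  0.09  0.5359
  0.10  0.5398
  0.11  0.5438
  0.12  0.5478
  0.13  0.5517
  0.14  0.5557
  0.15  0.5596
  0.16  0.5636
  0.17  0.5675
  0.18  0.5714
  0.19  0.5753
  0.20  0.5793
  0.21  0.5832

T = 1;  σ√T = 0.2100
d₁ = [ln(252/247) + (0.027 + ½·0.21²)·1] / (σ√T) = (0.0200 + 0.0490) / 0.2100 = 0.3290 ≈ 0.33
d₂ = 0.3290 − 0.2100 = 0.1190 ≈ 0.12
Risk-neutral Pr[S_T > K] = N(d₂) = N(0.12) = 0.5478

0.5478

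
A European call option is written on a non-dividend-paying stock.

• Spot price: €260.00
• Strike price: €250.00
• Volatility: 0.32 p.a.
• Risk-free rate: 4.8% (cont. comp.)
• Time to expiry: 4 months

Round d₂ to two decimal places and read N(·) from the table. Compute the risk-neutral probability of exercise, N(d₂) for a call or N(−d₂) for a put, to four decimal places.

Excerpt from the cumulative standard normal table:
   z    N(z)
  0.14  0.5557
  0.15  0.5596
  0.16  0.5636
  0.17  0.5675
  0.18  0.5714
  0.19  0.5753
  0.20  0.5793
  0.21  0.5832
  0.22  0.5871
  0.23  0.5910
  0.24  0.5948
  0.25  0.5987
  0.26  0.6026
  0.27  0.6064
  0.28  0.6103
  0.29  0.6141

σ√T = 0.32 × 0.5774 = 0.1848
d₁ = [ln(260/250) + (0.048 + ½·0.32²)·0.3333] / (σ√T) = (0.0392 + 0.0331) / 0.1848 = 0.3913 which rounds to 0.39
d₂ = 0.3913 − 0.1848 = 0.2065 which rounds to 0.21
Pr(exercise) under Q = N(d₂) = 0.5832

0.5832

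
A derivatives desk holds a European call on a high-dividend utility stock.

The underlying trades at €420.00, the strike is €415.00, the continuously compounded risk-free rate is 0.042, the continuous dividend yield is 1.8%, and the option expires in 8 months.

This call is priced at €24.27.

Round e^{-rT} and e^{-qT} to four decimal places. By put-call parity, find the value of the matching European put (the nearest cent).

€12.81

exp(−qT) = exp(−0.018·0.6667) = 0.9881;  exp(−rT) = exp(−0.042·0.6667) = 0.9724
Put-call parity: C − P = S·e^(−qT) − K·e^(−rT) = 420·0.9881 − 415·0.9724 = 415.0020 − 403.5460 = 11.4560
P = C − (C − P) = 24.27 − (11.4560) = 12.8140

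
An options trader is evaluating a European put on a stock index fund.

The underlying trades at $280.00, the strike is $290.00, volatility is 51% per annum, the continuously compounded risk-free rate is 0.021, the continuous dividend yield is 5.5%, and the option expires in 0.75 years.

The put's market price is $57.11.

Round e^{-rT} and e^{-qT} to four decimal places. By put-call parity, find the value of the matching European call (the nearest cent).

$40.32

exp(−qT) = exp(−0.055·0.75) = 0.9596;  exp(−rT) = exp(−0.021·0.75) = 0.9844
Put-call parity: C − P = S·e^(−qT) − K·e^(−rT) = 280·0.9596 − 290·0.9844 = 268.6880 − 285.4760 = -16.7880
C = P + (C − P) = 57.11 + (-16.7880) = 40.3220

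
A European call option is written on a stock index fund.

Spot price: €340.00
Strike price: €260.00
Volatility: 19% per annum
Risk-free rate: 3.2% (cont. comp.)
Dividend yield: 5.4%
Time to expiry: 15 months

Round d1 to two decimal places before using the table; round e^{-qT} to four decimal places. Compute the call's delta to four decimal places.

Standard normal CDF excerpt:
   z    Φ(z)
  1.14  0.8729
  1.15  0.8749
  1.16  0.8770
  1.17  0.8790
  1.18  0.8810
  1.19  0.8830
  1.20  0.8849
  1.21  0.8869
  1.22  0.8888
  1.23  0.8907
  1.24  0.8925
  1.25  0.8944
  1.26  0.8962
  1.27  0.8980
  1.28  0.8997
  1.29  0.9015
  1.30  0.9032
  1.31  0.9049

σ√T = 0.19 × 1.1180 = 0.2124
d₁ = [ln(340/260) + (0.032 − 0.054 + 0.19²/2)·1.25] / 0.2124 = [0.2683 − 0.0049] / 0.2124 = 1.2396 ≈ 1.24
N(d₁) = N(1.24) = 0.8925
Δ_call = exp(−qT)·N(d₁) = 0.9347·0.8925 = 0.8342

0.8342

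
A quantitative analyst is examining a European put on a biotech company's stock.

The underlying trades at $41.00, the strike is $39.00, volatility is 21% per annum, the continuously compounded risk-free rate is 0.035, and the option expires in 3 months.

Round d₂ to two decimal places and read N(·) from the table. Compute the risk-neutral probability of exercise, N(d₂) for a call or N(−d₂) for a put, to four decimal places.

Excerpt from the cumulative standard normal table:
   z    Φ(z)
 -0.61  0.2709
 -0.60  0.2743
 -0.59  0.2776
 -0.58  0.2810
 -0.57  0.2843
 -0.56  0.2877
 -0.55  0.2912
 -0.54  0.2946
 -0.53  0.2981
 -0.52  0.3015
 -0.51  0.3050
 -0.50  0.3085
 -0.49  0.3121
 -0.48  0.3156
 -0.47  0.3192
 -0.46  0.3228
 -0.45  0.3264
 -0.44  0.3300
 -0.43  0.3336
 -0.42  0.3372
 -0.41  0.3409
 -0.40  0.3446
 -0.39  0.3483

σ√T = 0.21 × 0.5000 = 0.1050
d₁ = [ln(41/39) + (0.035 + ½·0.21²)·0.25] / (σ√T) = (0.0500 + 0.0143) / 0.1050 = 0.6121 ⇒ 0.61
d₂ = 0.6121 − 0.1050 = 0.5071 ⇒ 0.51
Pr(exercise) under Q = N(−d₂) = N(-0.51) = 0.3050

0.3050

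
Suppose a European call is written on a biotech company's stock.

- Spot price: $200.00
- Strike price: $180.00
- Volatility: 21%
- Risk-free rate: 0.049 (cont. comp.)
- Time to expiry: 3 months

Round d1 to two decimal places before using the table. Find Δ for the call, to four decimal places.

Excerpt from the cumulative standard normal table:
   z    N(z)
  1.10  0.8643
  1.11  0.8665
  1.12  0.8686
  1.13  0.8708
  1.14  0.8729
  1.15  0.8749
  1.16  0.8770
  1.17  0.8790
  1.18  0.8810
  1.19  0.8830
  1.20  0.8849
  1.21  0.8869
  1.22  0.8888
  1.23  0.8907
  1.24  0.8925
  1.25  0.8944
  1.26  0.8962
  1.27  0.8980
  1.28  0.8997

0.8790

σ√T = 0.21 × 0.5000 = 0.1050
d₁ = [ln(200/180) + (0.049 + 0.21²/2)·0.25] / 0.1050 = [0.1054 + 0.0178] / 0.1050 = 1.1726 ≈ 1.17
N(d₁) = N(1.17) = 0.8790
Δ_call = N(d₁) = 0.8790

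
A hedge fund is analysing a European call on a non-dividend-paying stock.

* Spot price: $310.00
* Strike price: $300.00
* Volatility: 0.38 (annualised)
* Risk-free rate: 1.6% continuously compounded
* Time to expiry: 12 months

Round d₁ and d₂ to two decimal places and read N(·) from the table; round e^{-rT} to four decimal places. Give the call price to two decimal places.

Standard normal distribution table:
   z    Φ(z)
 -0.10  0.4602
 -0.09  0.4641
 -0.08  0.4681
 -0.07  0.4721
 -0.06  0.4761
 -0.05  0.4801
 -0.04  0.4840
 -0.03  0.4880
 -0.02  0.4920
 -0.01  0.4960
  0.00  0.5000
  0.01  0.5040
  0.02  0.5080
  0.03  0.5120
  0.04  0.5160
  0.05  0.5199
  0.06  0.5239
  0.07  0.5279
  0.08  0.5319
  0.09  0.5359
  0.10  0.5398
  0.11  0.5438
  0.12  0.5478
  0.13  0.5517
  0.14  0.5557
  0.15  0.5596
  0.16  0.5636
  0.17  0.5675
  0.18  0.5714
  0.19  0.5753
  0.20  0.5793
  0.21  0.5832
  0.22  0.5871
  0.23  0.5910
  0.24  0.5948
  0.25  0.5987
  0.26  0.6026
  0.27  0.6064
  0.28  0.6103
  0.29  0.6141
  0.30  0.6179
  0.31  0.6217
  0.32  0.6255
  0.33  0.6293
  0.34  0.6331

T = 1;  σ√T = 0.3800
d₁ = [ln(310/300) + (0.016 + ½·0.38²)·1] / (σ√T) = (0.0328 + 0.0882) / 0.3800 = 0.3184 which rounds to 0.32
d₂ = 0.3184 − 0.3800 = -0.0616 which rounds to -0.06
exp(−rT) = exp(−0.016·1) = 0.9841
N(d₁) = N(0.32) = 0.6255;  N(d₂) = N(-0.06) = 0.4761
C = 310·0.6255 − 300·0.9841·0.4761 = 193.9050 − 140.5590 = 53.3460

$53.35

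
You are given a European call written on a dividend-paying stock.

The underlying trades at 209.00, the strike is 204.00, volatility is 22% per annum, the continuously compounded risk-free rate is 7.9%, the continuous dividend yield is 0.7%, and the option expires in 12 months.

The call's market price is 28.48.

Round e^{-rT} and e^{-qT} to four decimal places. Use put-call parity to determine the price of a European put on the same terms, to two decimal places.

9.44

exp(−qT) = exp(−0.007·1) = 0.9930;  exp(−rT) = exp(−0.079·1) = 0.9240
Put-call parity: C − P = S·e^(−qT) − K·e^(−rT) = 209·0.9930 − 204·0.9240 = 207.5370 − 188.4960 = 19.0410
P = C − (C − P) = 28.48 − (19.0410) = 9.4390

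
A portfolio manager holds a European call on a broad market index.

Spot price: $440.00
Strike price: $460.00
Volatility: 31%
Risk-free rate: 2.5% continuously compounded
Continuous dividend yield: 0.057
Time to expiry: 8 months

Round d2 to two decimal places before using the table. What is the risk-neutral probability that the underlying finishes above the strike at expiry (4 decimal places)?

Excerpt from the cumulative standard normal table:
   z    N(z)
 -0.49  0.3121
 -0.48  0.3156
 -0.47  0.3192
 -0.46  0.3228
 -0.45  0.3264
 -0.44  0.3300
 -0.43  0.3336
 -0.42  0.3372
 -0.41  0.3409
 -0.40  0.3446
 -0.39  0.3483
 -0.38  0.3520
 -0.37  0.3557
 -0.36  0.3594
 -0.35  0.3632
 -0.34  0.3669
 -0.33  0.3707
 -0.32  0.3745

σ√T = 0.31 × 0.8165 = 0.2531
d₁ = [ln(440/460) + (0.025 − 0.057 + ½·0.31²)·0.6667] / (σ√T) = (-0.0445 + 0.0107) / 0.2531 = -0.1333 ⇒ -0.13
d₂ = -0.1333 − 0.2531 = -0.3865 ⇒ -0.39
Risk-neutral Pr[S_T > K] = N(d₂) = N(-0.39) = 0.3483

0.3483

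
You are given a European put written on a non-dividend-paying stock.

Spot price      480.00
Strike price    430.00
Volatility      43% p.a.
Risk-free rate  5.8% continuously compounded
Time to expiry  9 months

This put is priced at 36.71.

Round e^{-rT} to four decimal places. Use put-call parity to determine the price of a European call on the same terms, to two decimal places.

exp(−rT) = exp(−0.058·0.75) = 0.9574
Put-call parity: C − P = S − K·e^(−rT) = 480 − 430·0.9574 = 480 − 411.6820 = 68.3180
C = P + (C − P) = 36.71 + (68.3180) = 105.0280

105.03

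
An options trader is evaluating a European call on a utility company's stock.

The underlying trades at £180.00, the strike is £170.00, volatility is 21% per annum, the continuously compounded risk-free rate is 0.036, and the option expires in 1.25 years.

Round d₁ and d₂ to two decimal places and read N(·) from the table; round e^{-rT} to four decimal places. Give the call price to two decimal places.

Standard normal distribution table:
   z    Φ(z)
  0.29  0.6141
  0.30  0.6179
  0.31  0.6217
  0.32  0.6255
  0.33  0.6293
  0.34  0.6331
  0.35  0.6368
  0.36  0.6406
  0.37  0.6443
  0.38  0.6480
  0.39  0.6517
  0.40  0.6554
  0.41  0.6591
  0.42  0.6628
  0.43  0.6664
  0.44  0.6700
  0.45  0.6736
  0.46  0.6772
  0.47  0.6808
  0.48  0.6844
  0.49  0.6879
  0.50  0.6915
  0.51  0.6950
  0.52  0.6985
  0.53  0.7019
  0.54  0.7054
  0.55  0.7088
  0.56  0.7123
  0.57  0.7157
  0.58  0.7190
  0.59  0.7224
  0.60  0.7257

£25.93

T = 1.25;  σ√T = 0.2348
d₁ = [ln(180/170) + (0.036 + 0.21²/2)·1.25] / 0.2348 = [0.0572 + 0.0726] / 0.2348 = 0.5525 → 0.55
d₂ = d₁ − σ√T = 0.5525 − 0.2348 = 0.3177 → 0.32
exp(−rT) = exp(−0.036·1.25) = 0.9560
N(d₁) = N(0.55) = 0.7088;  N(d₂) = N(0.32) = 0.6255
C = 180·0.7088 − 170·0.9560·0.6255 = 127.5840 − 101.6563 = 25.9277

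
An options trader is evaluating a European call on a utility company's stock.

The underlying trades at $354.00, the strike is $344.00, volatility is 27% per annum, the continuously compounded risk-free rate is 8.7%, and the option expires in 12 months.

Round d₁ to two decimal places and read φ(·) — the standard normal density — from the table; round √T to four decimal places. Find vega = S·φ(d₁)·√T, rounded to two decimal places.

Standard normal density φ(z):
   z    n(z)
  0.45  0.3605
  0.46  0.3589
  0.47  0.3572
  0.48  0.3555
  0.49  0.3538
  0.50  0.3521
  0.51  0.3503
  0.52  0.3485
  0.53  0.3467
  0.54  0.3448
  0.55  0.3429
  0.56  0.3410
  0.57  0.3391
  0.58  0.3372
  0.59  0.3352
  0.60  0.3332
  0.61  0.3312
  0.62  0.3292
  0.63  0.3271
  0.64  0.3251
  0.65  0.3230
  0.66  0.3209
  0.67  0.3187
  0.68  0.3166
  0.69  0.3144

120.71

T = 1;  σ√T = 0.2700
d₁ = [ln(354/344) + (0.087 + ½·0.27²)·1] / (σ√T) = (0.0287 + 0.1235) / 0.2700 = 0.5634 which rounds to 0.56
√T = √1 = 1.0000
φ(d₁) = φ(0.56) = 0.3410
vega = S·φ(d₁)·√T = 354·0.3410·1.0000 = 120.7140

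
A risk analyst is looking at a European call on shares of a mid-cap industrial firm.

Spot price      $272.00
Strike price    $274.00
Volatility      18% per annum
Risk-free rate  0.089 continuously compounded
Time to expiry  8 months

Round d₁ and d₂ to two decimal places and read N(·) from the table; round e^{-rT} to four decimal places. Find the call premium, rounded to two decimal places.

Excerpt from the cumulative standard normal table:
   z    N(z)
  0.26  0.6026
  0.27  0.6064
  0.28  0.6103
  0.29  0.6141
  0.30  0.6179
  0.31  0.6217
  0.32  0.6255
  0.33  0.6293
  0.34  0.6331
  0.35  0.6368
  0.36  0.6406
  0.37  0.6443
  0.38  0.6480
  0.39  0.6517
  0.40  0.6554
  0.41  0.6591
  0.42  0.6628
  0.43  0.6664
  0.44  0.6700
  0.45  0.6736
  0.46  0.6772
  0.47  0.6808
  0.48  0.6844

$23.67

σ√T = 0.18 × 0.8165 = 0.1470
d₁ = [ln(272/274) + (0.089 + 0.18²/2)·0.6667] / 0.1470 = [-0.0073 + 0.0701] / 0.1470 = 0.4273 which rounds to 0.43
d₂ = d₁ − σ√T = 0.4273 − 0.1470 = 0.2804 which rounds to 0.28
e^(−rT) = e^(−0.089·0.6667) = 0.9424
C = 272·N(0.43) − 274·0.9424·N(0.28) = 272·0.6664 − 274·0.9424·0.6103 = 181.2608 − 157.5902 = 23.6706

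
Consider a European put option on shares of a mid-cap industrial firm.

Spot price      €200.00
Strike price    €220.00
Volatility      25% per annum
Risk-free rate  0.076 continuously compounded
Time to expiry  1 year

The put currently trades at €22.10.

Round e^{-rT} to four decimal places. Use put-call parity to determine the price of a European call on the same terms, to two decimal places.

€18.20

e^(−rT) = e^(−0.076·1) = 0.9268
Put-call parity: C − P = S − K·e^(−rT) = 200 − 220·0.9268 = 200 − 203.8960 = -3.8960
C = P + (C − P) = 22.10 + (-3.8960) = 18.2040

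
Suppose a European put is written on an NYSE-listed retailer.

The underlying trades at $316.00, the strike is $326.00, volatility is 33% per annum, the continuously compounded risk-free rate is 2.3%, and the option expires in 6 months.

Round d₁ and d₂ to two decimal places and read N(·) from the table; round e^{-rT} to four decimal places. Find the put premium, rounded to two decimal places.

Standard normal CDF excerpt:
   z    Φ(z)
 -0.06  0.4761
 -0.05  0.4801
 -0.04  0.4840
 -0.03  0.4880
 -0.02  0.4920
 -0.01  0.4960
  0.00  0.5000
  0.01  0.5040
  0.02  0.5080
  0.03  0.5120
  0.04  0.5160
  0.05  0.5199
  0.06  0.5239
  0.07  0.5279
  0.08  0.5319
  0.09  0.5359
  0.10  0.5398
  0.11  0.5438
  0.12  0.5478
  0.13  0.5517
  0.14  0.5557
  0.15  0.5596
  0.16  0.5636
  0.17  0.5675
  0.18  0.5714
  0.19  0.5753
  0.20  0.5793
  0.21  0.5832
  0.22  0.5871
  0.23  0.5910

$32.49

σ√T = 0.33 × 0.7071 = 0.2333
d₁ = [ln(316/326) + (0.023 + 0.33²/2)·0.5] / 0.2333 = [-0.0312 + 0.0387] / 0.2333 = 0.0324 ≈ 0.03
d₂ = d₁ − σ√T = 0.0324 − 0.2333 = -0.2009 ≈ -0.20
exp(−rT) = exp(−0.023·0.5) = 0.9886
P = 326·0.9886·N(0.20) − 316·N(-0.03) = 326·0.9886·0.5793 − 316·0.4880 = 186.6989 − 154.2080 = 32.4909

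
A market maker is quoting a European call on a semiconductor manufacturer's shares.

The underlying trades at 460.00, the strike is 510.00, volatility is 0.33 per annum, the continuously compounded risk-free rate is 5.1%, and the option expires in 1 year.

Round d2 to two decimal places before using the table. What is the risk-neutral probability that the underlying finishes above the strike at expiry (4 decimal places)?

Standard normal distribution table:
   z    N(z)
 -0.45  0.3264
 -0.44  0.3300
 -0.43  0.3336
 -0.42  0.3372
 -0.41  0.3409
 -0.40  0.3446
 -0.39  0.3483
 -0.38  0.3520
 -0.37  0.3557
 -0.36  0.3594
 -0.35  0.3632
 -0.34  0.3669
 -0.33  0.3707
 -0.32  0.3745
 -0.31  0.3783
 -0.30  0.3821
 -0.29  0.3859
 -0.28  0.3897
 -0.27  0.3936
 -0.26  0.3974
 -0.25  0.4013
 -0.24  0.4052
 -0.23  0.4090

σ√T = 0.33·√1 = 0.3300
d₁ = [ln(460/510) + (0.051 + 0.33²/2)·1] / 0.3300 = [-0.1032 + 0.1055] / 0.3300 = 0.0069 ≈ 0.01
d₂ = d₁ − σ√T = 0.0069 − 0.3300 = -0.3231 ≈ -0.32
Pr(exercise) under Q = N(d₂) = 0.3745

0.3745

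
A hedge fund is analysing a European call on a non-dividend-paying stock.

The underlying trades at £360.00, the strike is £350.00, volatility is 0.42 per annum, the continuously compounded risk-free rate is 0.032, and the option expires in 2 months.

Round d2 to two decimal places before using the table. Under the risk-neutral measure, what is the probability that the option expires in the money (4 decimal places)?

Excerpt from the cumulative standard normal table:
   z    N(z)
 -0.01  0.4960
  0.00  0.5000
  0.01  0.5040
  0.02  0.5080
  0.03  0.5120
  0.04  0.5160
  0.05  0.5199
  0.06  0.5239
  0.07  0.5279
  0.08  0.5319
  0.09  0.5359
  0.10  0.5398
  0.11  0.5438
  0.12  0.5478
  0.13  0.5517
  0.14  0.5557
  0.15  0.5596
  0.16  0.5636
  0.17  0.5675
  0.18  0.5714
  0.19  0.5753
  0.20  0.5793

0.5438

T = 0.1667;  σ√T = 0.1715
ln(S/K) + (r + σ²/2)T = ln(360/350) + (0.032 + 0.42²/2)·0.1667 = 0.0282 + 0.0200 = 0.0482
d₁ = 0.0482 / 0.1715 = 0.2811 ⇒ 0.28
d₂ = d₁ − σ√T = 0.2811 − 0.1715 = 0.1097 ⇒ 0.11
Risk-neutral Pr[S_T > K] = N(d₂) = N(0.11) = 0.5438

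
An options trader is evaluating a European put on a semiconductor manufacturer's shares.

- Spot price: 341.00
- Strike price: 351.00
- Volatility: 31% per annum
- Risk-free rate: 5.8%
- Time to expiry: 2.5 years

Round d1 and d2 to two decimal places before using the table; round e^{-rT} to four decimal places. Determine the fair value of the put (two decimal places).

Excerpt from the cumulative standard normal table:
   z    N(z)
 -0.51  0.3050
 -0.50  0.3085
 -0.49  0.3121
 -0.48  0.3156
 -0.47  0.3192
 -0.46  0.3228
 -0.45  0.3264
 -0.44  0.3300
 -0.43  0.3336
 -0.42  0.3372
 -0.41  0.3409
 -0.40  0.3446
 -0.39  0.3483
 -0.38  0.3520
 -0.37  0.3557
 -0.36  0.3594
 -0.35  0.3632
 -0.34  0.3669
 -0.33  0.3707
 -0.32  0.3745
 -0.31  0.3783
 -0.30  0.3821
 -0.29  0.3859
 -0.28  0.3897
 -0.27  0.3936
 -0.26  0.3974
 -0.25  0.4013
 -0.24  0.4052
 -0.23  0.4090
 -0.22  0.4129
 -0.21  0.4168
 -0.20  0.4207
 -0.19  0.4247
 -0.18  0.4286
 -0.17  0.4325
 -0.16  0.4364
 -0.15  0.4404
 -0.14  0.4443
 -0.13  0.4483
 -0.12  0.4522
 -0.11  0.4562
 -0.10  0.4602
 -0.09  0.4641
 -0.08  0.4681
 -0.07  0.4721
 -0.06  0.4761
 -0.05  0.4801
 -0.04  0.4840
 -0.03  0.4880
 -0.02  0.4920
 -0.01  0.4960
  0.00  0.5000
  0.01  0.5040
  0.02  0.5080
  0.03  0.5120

45.40

T = 2.5;  σ√T = 0.4902
ln(S/K) + (r + σ²/2)T = ln(341/351) + (0.058 + 0.31²/2)·2.5 = -0.0289 + 0.2651 = 0.2362
d₁ = 0.2362 / 0.4902 = 0.4819 ≈ 0.48
d₂ = d₁ − σ√T = 0.4819 − 0.4902 = -0.0082 ≈ -0.01
exp(−rT) = exp(−0.058·2.5) = 0.8650
N(−d₂) = N(0.01) = 0.5040;  N(−d₁) = N(-0.48) = 0.3156
P = 351·0.8650·0.5040 − 341·0.3156 = 153.0220 − 107.6196 = 45.4024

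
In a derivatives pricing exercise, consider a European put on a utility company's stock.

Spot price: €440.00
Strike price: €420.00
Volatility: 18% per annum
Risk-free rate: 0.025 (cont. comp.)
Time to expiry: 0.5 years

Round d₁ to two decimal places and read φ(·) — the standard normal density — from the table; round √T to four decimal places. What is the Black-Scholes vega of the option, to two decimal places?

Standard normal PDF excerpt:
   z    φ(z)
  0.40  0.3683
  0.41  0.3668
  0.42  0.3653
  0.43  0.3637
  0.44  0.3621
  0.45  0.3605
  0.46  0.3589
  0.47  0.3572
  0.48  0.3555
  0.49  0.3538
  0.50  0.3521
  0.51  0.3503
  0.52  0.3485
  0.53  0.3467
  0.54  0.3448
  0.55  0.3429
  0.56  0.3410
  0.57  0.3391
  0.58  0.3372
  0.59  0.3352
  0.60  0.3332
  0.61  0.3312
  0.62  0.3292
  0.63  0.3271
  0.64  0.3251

σ√T = 0.18 × 0.7071 = 0.1273
ln(S/K) + (r + σ²/2)T = ln(440/420) + (0.025 + 0.18²/2)·0.5 = 0.0465 + 0.0206 = 0.0671
d₁ = 0.0671 / 0.1273 = 0.5273 ⇒ 0.53
√T = √0.5 = 0.7071
φ(d₁) = φ(0.53) = 0.3467
vega = S·φ(d₁)·√T = 440·0.3467·0.7071 = 107.8667
(Call and put vega coincide under Black-Scholes.)

107.87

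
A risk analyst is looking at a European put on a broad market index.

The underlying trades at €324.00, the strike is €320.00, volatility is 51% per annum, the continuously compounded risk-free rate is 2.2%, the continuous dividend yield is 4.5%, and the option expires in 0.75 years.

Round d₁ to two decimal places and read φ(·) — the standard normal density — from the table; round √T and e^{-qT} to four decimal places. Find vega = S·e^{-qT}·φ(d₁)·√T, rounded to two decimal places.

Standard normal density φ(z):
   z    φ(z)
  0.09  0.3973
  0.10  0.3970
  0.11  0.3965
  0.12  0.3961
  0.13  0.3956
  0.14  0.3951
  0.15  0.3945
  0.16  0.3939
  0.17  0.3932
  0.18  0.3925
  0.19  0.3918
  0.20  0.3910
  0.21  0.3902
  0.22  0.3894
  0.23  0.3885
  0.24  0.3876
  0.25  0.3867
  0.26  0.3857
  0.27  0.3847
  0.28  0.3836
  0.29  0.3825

105.85

σ√T = 0.51 × 0.8660 = 0.4417
ln(S/K) + (r − q + σ²/2)T = ln(324/320) + (0.022 − 0.045 + 0.51²/2)·0.75 = 0.0124 + 0.0803 = 0.0927
d₁ = 0.0927 / 0.4417 = 0.2099 ≈ 0.21
√T = √0.75 = 0.8660
φ(d₁) = φ(0.21) = 0.3902
e^(−qT) = e^(−0.045·0.75) = 0.9668
vega = S·e^(−qT)·φ(d₁)·√T = 324·0.9668·0.3902·0.8660 = 105.8490
(Vega is the same for a European call and put with the same parameters.)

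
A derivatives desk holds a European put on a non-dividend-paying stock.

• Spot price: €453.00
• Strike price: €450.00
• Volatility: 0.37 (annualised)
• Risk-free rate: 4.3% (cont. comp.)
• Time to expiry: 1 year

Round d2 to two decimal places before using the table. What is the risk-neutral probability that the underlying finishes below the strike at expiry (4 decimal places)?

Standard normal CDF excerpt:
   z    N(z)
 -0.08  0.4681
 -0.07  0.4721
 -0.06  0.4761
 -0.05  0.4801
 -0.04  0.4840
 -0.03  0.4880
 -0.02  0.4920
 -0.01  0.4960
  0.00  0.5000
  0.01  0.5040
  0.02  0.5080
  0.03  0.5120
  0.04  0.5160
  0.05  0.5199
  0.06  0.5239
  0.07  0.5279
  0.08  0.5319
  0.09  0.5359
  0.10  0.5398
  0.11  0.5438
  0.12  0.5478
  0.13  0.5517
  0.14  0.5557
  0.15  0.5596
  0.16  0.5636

σ√T = 0.37·√1 = 0.3700
d₁ = [ln(453/450) + (0.043 + 0.37²/2)·1] / 0.3700 = [0.0066 + 0.1114] / 0.3700 = 0.3192 ⇒ 0.32
d₂ = d₁ − σ√T = 0.3192 − 0.3700 = -0.0508 ⇒ -0.05
Pr(exercise) under Q = N(−d₂) = N(0.05) = 0.5199

0.5199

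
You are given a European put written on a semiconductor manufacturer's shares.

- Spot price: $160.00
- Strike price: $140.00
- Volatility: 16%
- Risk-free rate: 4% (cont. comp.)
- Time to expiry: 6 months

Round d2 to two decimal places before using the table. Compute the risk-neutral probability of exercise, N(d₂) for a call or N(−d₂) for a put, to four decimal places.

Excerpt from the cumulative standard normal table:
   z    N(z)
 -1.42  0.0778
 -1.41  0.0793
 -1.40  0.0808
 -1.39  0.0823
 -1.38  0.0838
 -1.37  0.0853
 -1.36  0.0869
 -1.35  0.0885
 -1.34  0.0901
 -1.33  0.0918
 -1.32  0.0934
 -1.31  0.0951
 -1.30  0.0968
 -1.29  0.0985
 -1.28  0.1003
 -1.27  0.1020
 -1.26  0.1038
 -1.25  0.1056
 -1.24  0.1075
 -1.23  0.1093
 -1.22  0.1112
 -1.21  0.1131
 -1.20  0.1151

σ√T = 0.16 × 0.7071 = 0.1131
d₁ = [ln(160/140) + (0.04 + 0.16²/2)·0.5] / 0.1131 = [0.1335 + 0.0264] / 0.1131 = 1.4136 → 1.41
d₂ = d₁ − σ√T = 1.4136 − 0.1131 = 1.3005 → 1.30
Risk-neutral Pr[S_T < K] = N(−d₂) = N(-1.30) = 0.0968

0.0968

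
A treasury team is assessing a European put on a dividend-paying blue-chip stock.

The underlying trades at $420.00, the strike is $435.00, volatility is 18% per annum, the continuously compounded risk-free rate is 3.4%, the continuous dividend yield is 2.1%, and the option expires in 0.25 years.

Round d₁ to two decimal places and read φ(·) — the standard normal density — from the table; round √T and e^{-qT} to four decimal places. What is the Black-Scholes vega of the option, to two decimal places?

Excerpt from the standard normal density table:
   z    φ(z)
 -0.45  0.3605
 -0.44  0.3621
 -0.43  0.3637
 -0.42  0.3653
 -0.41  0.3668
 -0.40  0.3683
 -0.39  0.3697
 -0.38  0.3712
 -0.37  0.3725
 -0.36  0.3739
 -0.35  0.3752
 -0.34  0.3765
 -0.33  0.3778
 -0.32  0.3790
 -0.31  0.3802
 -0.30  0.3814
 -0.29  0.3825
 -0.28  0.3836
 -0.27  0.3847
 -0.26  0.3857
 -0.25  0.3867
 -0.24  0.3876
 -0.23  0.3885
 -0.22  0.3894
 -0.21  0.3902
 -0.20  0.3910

79.43

T = 0.25;  σ√T = 0.0900
d₁ = [ln(420/435) + (0.034 − 0.021 + 0.18²/2)·0.25] / 0.0900 = [-0.0351 + 0.0073] / 0.0900 = -0.3088 ≈ -0.31
√T = √0.25 = 0.5000
φ(d₁) = φ(-0.31) = 0.3802
exp(−qT) = exp(−0.021·0.25) = 0.9948
vega = S·exp(−qT)·φ(d₁)·√T = 420·0.9948·0.3802·0.5000 = 79.4268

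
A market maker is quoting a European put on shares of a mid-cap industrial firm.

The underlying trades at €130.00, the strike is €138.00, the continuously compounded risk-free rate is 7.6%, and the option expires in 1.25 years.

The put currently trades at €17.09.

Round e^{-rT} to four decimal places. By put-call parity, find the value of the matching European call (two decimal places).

exp(−rT) = exp(−0.076·1.25) = 0.9094
Put-call parity: C − P = S − K·e^(−rT) = 130 − 138·0.9094 = 130 − 125.4972 = 4.5028
C = P + (C − P) = 17.09 + (4.5028) = 21.5928

€21.59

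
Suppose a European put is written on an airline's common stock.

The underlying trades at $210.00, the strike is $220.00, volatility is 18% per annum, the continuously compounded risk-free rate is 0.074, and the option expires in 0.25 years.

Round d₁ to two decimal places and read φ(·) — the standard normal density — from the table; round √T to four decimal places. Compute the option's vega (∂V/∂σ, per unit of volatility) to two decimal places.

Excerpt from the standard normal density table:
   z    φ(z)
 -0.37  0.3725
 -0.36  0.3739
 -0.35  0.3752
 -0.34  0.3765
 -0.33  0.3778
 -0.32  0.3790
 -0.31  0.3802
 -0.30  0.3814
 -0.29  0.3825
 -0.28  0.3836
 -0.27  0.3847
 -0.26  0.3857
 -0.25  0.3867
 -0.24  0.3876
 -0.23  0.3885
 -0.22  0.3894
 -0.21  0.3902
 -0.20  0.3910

σ√T = 0.18 × 0.5000 = 0.0900
ln(S/K) + (r + σ²/2)T = ln(210/220) + (0.074 + 0.18²/2)·0.25 = -0.0465 + 0.0226 = -0.0240
d₁ = -0.0240 / 0.0900 = -0.2663 ≈ -0.27
√T = √0.25 = 0.5000
φ(d₁) = φ(-0.27) = 0.3847
vega = S·φ(d₁)·√T = 210·0.3847·0.5000 = 40.3935
(Vega is the same for a European call and put with the same parameters.)

40.39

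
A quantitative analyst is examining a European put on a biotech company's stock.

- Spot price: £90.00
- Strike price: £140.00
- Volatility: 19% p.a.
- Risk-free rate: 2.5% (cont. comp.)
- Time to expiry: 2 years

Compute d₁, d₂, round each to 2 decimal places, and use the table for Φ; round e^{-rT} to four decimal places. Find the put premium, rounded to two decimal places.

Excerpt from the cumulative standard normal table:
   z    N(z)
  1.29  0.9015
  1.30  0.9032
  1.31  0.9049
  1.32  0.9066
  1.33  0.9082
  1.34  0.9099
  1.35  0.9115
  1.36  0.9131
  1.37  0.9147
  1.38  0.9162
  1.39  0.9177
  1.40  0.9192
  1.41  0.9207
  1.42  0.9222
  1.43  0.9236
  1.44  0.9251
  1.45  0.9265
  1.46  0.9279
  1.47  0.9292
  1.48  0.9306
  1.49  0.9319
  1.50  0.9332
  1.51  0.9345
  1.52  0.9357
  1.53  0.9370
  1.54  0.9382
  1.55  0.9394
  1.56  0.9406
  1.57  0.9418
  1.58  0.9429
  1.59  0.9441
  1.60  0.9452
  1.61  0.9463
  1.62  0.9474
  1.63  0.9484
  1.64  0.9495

σ√T = 0.19 × 1.4142 = 0.2687
d₁ = [ln(90/140) + (0.025 + 0.19²/2)·2] / 0.2687 = [-0.4418 + 0.0861] / 0.2687 = -1.3239 which rounds to -1.32
d₂ = d₁ − σ√T = -1.3239 − 0.2687 = -1.5926 which rounds to -1.59
e^(−rT) = e^(−0.025·2) = 0.9512
P = 140·0.9512·N(1.59) − 90·N(1.32) = 140·0.9512·0.9441 − 90·0.9066 = 125.7239 − 81.5940 = 44.1299

£44.13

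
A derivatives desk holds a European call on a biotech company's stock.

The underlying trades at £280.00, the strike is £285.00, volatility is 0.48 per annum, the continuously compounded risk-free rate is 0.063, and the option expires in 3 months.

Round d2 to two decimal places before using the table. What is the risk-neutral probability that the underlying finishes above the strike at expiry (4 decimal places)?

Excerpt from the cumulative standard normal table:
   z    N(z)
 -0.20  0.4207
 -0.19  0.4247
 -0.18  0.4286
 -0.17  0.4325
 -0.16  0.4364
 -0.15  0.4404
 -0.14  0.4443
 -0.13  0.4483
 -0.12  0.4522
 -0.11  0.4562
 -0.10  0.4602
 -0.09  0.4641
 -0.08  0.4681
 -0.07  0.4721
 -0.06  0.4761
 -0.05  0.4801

σ√T = 0.48 × 0.5000 = 0.2400
d₁ = [ln(280/285) + (0.063 + 0.48²/2)·0.25] / 0.2400 = [-0.0177 + 0.0445] / 0.2400 = 0.1119 ≈ 0.11
d₂ = d₁ − σ√T = 0.1119 − 0.2400 = -0.1281 ≈ -0.13
Risk-neutral Pr[S_T > K] = N(d₂) = N(-0.13) = 0.4483

0.4483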